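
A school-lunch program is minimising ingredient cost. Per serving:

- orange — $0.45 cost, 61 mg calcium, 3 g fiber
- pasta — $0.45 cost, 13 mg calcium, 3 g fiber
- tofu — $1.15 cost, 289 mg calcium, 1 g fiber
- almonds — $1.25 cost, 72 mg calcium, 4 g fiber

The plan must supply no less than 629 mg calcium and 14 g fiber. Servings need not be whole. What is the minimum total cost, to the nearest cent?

The cheapest plan sits at a corner of the feasible region — with two constraints it uses at most two foods.
orange only: max(629/61, 14/3) = 10.31 servings → $4.64.
pasta only: max(629/13, 14/3) = 48.38 servings → $21.77.
tofu only: max(629/289, 14/1) = 14 servings → $16.10.
almonds only: max(629/72, 14/4) = 8.736 servings → $10.92.
orange + pasta: intersection lies outside the first quadrant.
orange + tofu with both tight: 4.239 servings and 1.282 servings → $3.38.
orange + almonds: the both-tight solution has a negative serving — not a feasible corner.
pasta + tofu with both tight: 4.001 servings and 1.996 servings → $4.10.
pasta + almonds: the both-tight solution has a negative serving — not a feasible corner.
tofu + almonds with both tight: 1.391 servings and 3.152 servings → $5.54.
So the least-cost plan costs $3.38.

$3.38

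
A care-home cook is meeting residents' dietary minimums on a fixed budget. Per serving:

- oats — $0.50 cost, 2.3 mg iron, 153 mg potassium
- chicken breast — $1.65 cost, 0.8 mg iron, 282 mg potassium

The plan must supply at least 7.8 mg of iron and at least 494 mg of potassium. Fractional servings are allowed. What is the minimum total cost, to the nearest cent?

Minimising a linear cost over {iron ≥ 7.8, potassium ≥ 494, servings ≥ 0} — the optimum is at a vertex, using one or two foods.
oats only: max(7.8/2.3, 494/153) = 3.391 servings → $1.70.
chicken breast only: max(7.8/0.8, 494/282) = 9.75 servings → $16.09.
oats + chicken breast with both targets exact would need a negative amount; discard.
The minimum over all feasible corners is $1.70.

$1.70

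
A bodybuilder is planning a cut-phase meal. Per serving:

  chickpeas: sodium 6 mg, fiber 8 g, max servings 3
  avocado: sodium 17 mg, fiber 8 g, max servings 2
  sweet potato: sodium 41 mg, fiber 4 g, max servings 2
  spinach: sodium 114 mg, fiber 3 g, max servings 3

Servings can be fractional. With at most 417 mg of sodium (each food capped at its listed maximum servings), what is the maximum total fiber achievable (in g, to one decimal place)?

Fiber per mg sodium: chickpeas 1.333, avocado 0.4706, sweet potato 0.09756, spinach 0.02632.
Take 3 servings of chickpeas: uses 18 mg sodium, +24.0 g fiber (running total 24.0 g).
Take 2 servings of avocado: uses 34 mg sodium, +16.0 g fiber (running total 40.0 g).
Take 2 servings of sweet potato: uses 82 mg sodium, +8.0 g fiber (running total 48.0 g).
Take 2.482 servings of spinach: uses 283 mg sodium, +7.4 g fiber (running total 55.4 g).
Filling greedily by fiber-per-mg sodium is optimal for one linear limit, giving 55.4 g.

55.4 g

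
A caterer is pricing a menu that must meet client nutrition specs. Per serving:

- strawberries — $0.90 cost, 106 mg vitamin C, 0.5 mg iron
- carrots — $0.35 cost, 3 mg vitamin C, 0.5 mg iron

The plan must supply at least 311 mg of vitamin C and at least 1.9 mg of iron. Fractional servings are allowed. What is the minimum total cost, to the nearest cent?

$2.93

An LP optimum is at a vertex; with two nutrient constraints at most two foods are used. Check each candidate.
strawberries only: max(311/106, 1.9/0.5) = 3.8 servings → $3.42.
carrots only: max(311/3, 1.9/0.5) = 103.7 servings → $36.28.
strawberries + carrots with both tight: 2.909 servings and 0.8913 servings → $2.93.
So the least-cost plan costs $2.93.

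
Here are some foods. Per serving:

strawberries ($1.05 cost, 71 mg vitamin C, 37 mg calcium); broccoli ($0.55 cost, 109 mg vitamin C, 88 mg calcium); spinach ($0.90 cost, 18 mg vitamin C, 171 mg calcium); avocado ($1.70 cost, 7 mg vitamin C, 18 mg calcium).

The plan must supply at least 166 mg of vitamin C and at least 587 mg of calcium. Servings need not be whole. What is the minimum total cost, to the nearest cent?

$3.18

strawberries only: max(166/71, 587/37) = 15.86 servings → $16.66.
broccoli only: max(166/109, 587/88) = 6.67 servings → $3.67.
spinach only: max(166/18, 587/171) = 9.222 servings → $8.30.
avocado only: max(166/7, 587/18) = 32.61 servings → $55.44.
strawberries + broccoli: intersection lies outside the first quadrant.
strawberries + spinach with both tight: 1.553 servings and 3.097 servings → $4.42.
strawberries + avocado: intersection lies outside the first quadrant.
broccoli + spinach with both tight: 1.045 servings and 2.895 servings → $3.18.
broccoli + avocado: the both-tight solution has a negative serving — not a feasible corner.
spinach + avocado with both tight: 1.284 servings and 20.41 servings → $35.86.
So the least-cost plan costs $3.18.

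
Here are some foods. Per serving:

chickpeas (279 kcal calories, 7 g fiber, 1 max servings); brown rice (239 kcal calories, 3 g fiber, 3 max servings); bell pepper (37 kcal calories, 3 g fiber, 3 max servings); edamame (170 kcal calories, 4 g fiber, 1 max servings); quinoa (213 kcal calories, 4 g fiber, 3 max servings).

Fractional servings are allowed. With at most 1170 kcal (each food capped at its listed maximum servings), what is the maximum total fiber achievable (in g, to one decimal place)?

Fiber per kcal: bell pepper 0.08108, chickpeas 0.02509, edamame 0.02353, quinoa 0.01878, brown rice 0.01255.
Take 3 servings of bell pepper: uses 111 kcal, +9.0 g fiber (running total 9.0 g).
Take 1 serving of chickpeas: uses 279 kcal, +7.0 g fiber (running total 16.0 g).
Take 1 serving of edamame: uses 170 kcal, +4.0 g fiber (running total 20.0 g).
Take 2.864 servings of quinoa: uses 610 kcal, +11.5 g fiber (running total 31.5 g).
Greedy by best ratio exhausts the calories allowance optimally: 31.5 g.

31.5 g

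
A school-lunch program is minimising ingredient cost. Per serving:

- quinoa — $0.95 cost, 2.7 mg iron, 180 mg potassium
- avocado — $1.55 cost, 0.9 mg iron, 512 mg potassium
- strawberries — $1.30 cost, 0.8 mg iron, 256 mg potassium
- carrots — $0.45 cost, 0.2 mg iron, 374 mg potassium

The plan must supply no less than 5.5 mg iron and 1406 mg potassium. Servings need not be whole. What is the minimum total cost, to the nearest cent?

quinoa only: max(5.5/2.7, 1406/180) = 7.811 servings → $7.42.
avocado only: max(5.5/0.9, 1406/512) = 6.111 servings → $9.47.
strawberries only: max(5.5/0.8, 1406/256) = 6.875 servings → $8.94.
carrots only: max(5.5/0.2, 1406/374) = 27.5 servings → $12.38.
quinoa + avocado with both tight: 1.271 servings and 2.299 servings → $4.77.
quinoa + strawberries with both tight: 0.5175 servings and 5.128 servings → $7.16.
quinoa + carrots with both tight: 1.824 servings and 2.882 servings → $3.03.
avocado + strawberries with both targets exact would need a negative amount; discard.
avocado + carrots: the both-tight solution has a negative serving — not a feasible corner.
strawberries + carrots: intersection lies outside the first quadrant.
So the least-cost plan costs $3.03.

$3.03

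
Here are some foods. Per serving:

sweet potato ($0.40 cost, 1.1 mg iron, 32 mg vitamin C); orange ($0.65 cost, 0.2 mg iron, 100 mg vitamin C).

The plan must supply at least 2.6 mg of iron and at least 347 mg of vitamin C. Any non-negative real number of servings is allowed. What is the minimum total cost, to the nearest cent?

$2.61

A basic optimal solution has at most two foods positive. Try each food alone and each pair with both targets met exactly.
sweet potato only: max(2.6/1.1, 347/32) = 10.84 servings → $4.34.
orange only: max(2.6/0.2, 347/100) = 13 servings → $8.45.
sweet potato + orange with both tight: 1.84 servings and 2.881 servings → $2.61.
Cheapest feasible corner: $2.61.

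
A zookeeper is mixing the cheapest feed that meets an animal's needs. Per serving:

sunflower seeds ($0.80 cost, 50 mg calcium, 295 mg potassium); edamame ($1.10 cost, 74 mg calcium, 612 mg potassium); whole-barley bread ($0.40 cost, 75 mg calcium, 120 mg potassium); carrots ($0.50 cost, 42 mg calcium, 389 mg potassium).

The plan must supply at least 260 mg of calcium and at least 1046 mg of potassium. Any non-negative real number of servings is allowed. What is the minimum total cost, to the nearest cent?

$1.93

A basic optimal solution has at most two foods positive. Try each food alone and each pair with both targets met exactly.
sunflower seeds only: max(260/50, 1046/295) = 5.2 servings → $4.16.
edamame only: max(260/74, 1046/612) = 3.514 servings → $3.86.
whole-barley bread only: max(260/75, 1046/120) = 8.717 servings → $3.49.
carrots only: max(260/42, 1046/389) = 6.19 servings → $3.10.
sunflower seeds + edamame: intersection lies outside the first quadrant.
sunflower seeds + whole-barley bread with both tight: 2.93 servings and 1.513 servings → $2.95.
sunflower seeds + carrots with both targets exact would need a negative amount; discard.
edamame + whole-barley bread with both tight: 1.276 servings and 2.207 servings → $2.29.
edamame + carrots: intersection lies outside the first quadrant.
whole-barley bread + carrots with both tight: 2.37 servings and 1.958 servings → $1.93.
Cheapest feasible corner: $1.93.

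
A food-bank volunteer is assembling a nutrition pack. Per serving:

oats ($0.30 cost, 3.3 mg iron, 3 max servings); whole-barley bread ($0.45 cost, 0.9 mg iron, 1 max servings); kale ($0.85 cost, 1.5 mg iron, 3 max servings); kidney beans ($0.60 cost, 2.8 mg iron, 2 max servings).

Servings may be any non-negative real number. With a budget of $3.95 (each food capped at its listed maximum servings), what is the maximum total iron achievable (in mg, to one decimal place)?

18.9 mg

Iron per dollar: oats 11, kidney beans 4.667, whole-barley bread 2, kale 1.765.
Take 3 servings of oats: spends $0.90, +9.9 mg iron (running total 9.9 mg).
Take 2 servings of kidney beans: spends $1.20, +5.6 mg iron (running total 15.5 mg).
Take 1 serving of whole-barley bread: spends $0.45, +0.9 mg iron (running total 16.4 mg).
Take 1.647 servings of kale: spends $1.40, +2.5 mg iron (running total 18.9 mg).
Filling greedily by iron-per-dollar is optimal for one linear limit, giving 18.9 mg.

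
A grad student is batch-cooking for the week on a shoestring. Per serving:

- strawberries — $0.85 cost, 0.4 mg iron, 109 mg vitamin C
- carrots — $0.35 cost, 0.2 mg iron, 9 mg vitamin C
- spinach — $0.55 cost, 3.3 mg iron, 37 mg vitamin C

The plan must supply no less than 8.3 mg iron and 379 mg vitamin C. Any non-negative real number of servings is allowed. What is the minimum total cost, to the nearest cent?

$3.53

A basic optimal solution has at most two foods positive. Try each food alone and each pair with both targets met exactly.
strawberries only: max(8.3/0.4, 379/109) = 20.75 servings → $17.64.
carrots only: max(8.3/0.2, 379/9) = 42.11 servings → $14.74.
spinach only: max(8.3/3.3, 379/37) = 10.24 servings → $5.63.
strawberries + carrots with both tight: 0.06044 servings and 41.38 servings → $14.53.
strawberries + spinach with both tight: 2.736 servings and 2.184 servings → $3.53.
carrots + spinach with both targets exact would need a negative amount; discard.
Cheapest feasible corner: $3.53.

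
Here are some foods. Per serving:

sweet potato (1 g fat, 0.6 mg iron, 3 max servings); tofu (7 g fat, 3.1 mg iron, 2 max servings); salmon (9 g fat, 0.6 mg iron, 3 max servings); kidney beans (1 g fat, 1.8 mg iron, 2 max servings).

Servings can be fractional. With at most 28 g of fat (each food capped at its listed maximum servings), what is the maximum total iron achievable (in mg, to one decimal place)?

12.2 mg

Iron per g fat: kidney beans 1.8, sweet potato 0.6, tofu 0.4429, salmon 0.06667.
Take 2 servings of kidney beans: uses 2 g fat, +3.6 mg iron (running total 3.6 mg).
Take 3 servings of sweet potato: uses 3 g fat, +1.8 mg iron (running total 5.4 mg).
Take 2 servings of tofu: uses 14 g fat, +6.2 mg iron (running total 11.6 mg).
Take 1 serving of salmon: uses 9 g fat, +0.6 mg iron (running total 12.2 mg).
Greedy by best ratio exhausts the fat allowance optimally: 12.2 mg.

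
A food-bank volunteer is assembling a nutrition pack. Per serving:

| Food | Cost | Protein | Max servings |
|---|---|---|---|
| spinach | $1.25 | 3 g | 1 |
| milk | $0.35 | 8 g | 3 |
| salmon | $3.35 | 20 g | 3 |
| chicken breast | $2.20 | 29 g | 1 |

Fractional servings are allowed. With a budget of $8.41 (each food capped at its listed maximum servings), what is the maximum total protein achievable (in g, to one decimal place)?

Protein per dollar: milk 22.86, chicken breast 13.18, salmon 5.97, spinach 2.4.
Take 3 servings of milk: spends $1.05, +24.0 g protein (running total 24.0 g).
Take 1 serving of chicken breast: spends $2.20, +29.0 g protein (running total 53.0 g).
Take 1.54 servings of salmon: spends $5.16, +30.8 g protein (running total 83.8 g).
Filling greedily by protein-per-dollar is optimal for one linear limit, giving 83.8 g.

83.8 g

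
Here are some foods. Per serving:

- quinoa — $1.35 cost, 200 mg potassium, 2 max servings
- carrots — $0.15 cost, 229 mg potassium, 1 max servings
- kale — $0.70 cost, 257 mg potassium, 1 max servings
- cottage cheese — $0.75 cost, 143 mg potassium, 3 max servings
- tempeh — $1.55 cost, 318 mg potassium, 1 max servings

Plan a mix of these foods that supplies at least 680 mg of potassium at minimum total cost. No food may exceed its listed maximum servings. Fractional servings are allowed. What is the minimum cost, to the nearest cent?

$1.80

Cost per mg of potassium: carrots $0.0007, kale $0.0027, tempeh $0.0049, cottage cheese $0.0052, quinoa $0.0067.
Take 1 serving of carrots: +229.0 mg potassium for $0.15 (total $0.15, still need 451.0 mg).
Take 1 serving of kale: +257.0 mg potassium for $0.70 (total $0.85, still need 194.0 mg).
Take 0.6101 servings of tempeh: +194.0 mg potassium for $0.95 (total $1.80, still need 0.0 mg).
Greedy by cheapest-per-mg is optimal for a single linear constraint, so the minimum cost is $1.80.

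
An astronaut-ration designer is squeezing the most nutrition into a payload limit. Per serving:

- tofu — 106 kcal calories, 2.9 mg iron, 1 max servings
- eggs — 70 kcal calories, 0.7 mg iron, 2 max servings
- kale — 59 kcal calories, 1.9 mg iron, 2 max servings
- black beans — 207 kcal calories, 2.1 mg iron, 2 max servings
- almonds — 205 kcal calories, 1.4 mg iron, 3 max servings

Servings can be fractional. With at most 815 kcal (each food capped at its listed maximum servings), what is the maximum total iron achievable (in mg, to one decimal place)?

12.6 mg

Iron per kcal: kale 0.0322, tofu 0.02736, black beans 0.01014, eggs 0.01, almonds 0.006829.
Take 2 servings of kale: uses 118 kcal, +3.8 mg iron (running total 3.8 mg).
Take 1 serving of tofu: uses 106 kcal, +2.9 mg iron (running total 6.7 mg).
Take 2 servings of black beans: uses 414 kcal, +4.2 mg iron (running total 10.9 mg).
Take 2 servings of eggs: uses 140 kcal, +1.4 mg iron (running total 12.3 mg).
Take 0.1805 servings of almonds: uses 37 kcal, +0.3 mg iron (running total 12.6 mg).
Filling greedily by iron-per-kcal is optimal for one linear limit, giving 12.6 mg.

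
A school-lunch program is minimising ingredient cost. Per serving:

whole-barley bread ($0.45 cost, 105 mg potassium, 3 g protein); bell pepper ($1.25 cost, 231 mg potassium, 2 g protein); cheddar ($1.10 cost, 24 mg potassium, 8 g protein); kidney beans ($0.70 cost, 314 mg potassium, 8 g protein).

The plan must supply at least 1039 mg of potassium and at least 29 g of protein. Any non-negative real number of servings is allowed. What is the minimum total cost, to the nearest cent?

This is a tiny linear program; its minimum lies at a vertex of the feasible set. List the vertices and price them.
whole-barley bread only: max(1039/105, 29/3) = 9.895 servings → $4.45.
bell pepper only: max(1039/231, 29/2) = 14.5 servings → $18.12.
cheddar only: max(1039/24, 29/8) = 43.29 servings → $47.62.
kidney beans only: max(1039/314, 29/8) = 3.625 servings → $2.54.
whole-barley bread + bell pepper with both tight: 9.567 servings and 0.1491 servings → $4.49.
whole-barley bread + cheddar: the both-tight solution has a negative serving — not a feasible corner.
whole-barley bread + kidney beans with both tight: 7.784 servings and 0.7059 servings → $4.00.
bell pepper + cheddar with both tight: 4.231 servings and 2.567 servings → $8.11.
bell pepper + kidney beans: intersection lies outside the first quadrant.
cheddar + kidney beans with both tight: 0.3422 servings and 3.283 servings → $2.67.
Cheapest feasible corner: $2.54.

$2.54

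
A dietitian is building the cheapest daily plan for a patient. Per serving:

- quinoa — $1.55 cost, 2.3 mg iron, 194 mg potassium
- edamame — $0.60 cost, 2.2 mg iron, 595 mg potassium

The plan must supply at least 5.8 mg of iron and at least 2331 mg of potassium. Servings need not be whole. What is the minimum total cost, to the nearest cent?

$2.35

This is a tiny linear program; its minimum lies at a vertex of the feasible set. List the vertices and price them.
quinoa only: max(5.8/2.3, 2331/194) = 12.02 servings → $18.62.
edamame only: max(5.8/2.2, 2331/595) = 3.918 servings → $2.35.
quinoa + edamame with both targets exact would need a negative amount; discard.
The minimum over all feasible corners is $2.35.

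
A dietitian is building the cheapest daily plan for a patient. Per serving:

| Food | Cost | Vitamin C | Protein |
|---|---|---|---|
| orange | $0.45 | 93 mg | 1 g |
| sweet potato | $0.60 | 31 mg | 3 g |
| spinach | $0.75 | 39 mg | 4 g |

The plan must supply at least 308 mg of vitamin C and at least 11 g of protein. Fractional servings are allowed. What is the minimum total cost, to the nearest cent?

orange only: max(308/93, 11/1) = 11 servings → $4.95.
sweet potato only: max(308/31, 11/3) = 9.935 servings → $5.96.
spinach only: max(308/39, 11/4) = 7.897 servings → $5.92.
orange + sweet potato with both tight: 2.351 servings and 2.883 servings → $2.79.
orange + spinach with both tight: 2.411 servings and 2.147 servings → $2.70.
sweet potato + spinach with both targets exact would need a negative amount; discard.
Cheapest feasible corner: $2.70.

$2.70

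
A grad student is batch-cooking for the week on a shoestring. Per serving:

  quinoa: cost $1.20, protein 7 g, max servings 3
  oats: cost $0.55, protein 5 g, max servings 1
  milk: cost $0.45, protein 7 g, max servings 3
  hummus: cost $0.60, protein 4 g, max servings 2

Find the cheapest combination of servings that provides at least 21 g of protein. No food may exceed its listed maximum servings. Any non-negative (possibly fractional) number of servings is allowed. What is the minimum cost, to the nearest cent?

Cost per g of protein: milk $0.0643, oats $0.1100, hummus $0.1500, quinoa $0.1714.
Take 3 servings of milk: +21.0 g protein for $1.35 (total $1.35, still need 0.0 g).
Filling from the cheapest source first is optimal under one linear minimum: $1.35.

$1.35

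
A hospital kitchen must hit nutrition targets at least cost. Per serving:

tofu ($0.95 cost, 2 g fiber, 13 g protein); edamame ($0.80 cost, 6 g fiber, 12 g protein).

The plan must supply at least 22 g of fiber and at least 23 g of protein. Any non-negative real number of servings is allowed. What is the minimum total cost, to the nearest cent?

The cheapest plan sits at a corner of the feasible region — with two constraints it uses at most two foods.
tofu only: max(22/2, 23/13) = 11 servings → $10.45.
edamame only: max(22/6, 23/12) = 3.667 servings → $2.93.
tofu + edamame: the both-tight solution has a negative serving — not a feasible corner.
The minimum over all feasible corners is $2.93.

$2.93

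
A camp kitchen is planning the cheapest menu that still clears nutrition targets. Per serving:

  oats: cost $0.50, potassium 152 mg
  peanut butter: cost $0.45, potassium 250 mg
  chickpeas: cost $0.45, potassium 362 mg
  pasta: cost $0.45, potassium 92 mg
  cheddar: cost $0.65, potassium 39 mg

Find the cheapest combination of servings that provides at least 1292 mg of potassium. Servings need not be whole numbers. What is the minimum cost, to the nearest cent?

Cost per mg of potassium: chickpeas $0.0012, peanut butter $0.0018, oats $0.0033, pasta $0.0049, cheddar $0.0167.
With no serving limits, use only chickpeas: 1292 mg / 362 mg = 3.569 servings × $0.45 = $1.61.

$1.61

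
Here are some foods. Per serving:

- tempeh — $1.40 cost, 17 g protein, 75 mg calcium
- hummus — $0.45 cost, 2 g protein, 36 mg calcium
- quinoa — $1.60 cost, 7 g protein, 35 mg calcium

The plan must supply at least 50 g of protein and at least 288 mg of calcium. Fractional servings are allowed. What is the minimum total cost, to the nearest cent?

$4.83

A basic optimal solution has at most two foods positive. Try each food alone and each pair with both targets met exactly.
tempeh only: max(50/17, 288/75) = 3.84 servings → $5.38.
hummus only: max(50/2, 288/36) = 25 servings → $11.25.
quinoa only: max(50/7, 288/35) = 8.229 servings → $13.17.
tempeh + hummus with both tight: 2.649 servings and 2.481 servings → $4.83.
tempeh + quinoa with both targets exact would need a negative amount; discard.
hummus + quinoa with both tight: 1.462 servings and 6.725 servings → $11.42.
The minimum over all feasible corners is $4.83.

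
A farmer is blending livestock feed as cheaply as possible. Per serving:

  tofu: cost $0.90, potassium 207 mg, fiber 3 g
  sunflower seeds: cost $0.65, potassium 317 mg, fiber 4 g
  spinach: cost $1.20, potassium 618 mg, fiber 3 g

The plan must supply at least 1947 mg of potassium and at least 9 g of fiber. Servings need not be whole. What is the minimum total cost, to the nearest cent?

A basic optimal solution has at most two foods positive. Try each food alone and each pair with both targets met exactly.
tofu only: max(1947/207, 9/3) = 9.406 servings → $8.47.
sunflower seeds only: max(1947/317, 9/4) = 6.142 servings → $3.99.
spinach only: max(1947/618, 9/3) = 3.15 servings → $3.78.
tofu + sunflower seeds with both targets exact would need a negative amount; discard.
tofu + spinach: intersection lies outside the first quadrant.
sunflower seeds + spinach with both targets exact would need a negative amount; discard.
Cheapest feasible corner: $3.78.

$3.78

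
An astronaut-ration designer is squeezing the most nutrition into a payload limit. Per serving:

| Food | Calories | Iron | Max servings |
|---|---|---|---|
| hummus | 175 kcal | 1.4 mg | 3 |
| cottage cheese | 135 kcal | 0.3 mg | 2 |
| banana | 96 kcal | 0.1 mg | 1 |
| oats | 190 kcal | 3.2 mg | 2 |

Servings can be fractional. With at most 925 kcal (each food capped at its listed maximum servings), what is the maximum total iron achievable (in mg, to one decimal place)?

10.6 mg

Iron per kcal: oats 0.01684, hummus 0.008, cottage cheese 0.002222, banana 0.001042.
Take 2 servings of oats: uses 380 kcal, +6.4 mg iron (running total 6.4 mg).
Take 3 servings of hummus: uses 525 kcal, +4.2 mg iron (running total 10.6 mg).
Take 0.1481 servings of cottage cheese: uses 20 kcal, +0.0 mg iron (running total 10.6 mg).
Greedy by best ratio exhausts the calories allowance optimally: 10.6 mg.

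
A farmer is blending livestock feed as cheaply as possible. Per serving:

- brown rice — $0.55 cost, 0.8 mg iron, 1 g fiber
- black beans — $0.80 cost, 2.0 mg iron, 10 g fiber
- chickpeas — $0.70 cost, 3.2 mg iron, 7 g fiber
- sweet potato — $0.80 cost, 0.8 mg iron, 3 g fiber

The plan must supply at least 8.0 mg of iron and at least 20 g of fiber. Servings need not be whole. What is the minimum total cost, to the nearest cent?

$1.91

Compare the cost at each extreme point of the feasible region.
brown rice only: max(8.0/0.8, 20/1) = 20 servings → $11.00.
black beans only: max(8.0/2.0, 20/10) = 4 servings → $3.20.
chickpeas only: max(8.0/3.2, 20/7) = 2.857 servings → $2.00.
sweet potato only: max(8.0/0.8, 20/3) = 10 servings → $8.00.
brown rice + black beans with both tight: 6.667 servings and 1.333 servings → $4.73.
brown rice + chickpeas: intersection lies outside the first quadrant.
brown rice + sweet potato with both tight: 5 servings and 5 servings → $6.75.
black beans + chickpeas with both tight: 0.4444 servings and 2.222 servings → $1.91.
black beans + sweet potato: intersection lies outside the first quadrant.
chickpeas + sweet potato with both tight: 2 servings and 2 servings → $3.00.
Cheapest feasible corner: $1.91.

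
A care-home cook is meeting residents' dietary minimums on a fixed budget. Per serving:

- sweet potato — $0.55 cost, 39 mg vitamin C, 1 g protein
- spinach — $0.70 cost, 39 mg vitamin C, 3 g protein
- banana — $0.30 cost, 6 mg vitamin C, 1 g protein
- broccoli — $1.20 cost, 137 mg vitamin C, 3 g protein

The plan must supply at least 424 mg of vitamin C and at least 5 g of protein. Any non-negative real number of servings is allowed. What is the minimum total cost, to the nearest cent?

$3.71

Compare the cost at each extreme point of the feasible region.
sweet potato only: max(424/39, 5/1) = 10.87 servings → $5.98.
spinach only: max(424/39, 5/3) = 10.87 servings → $7.61.
banana only: max(424/6, 5/1) = 70.67 servings → $21.20.
broccoli only: max(424/137, 5/3) = 3.095 servings → $3.71.
sweet potato + spinach: the both-tight solution has a negative serving — not a feasible corner.
sweet potato + banana: intersection lies outside the first quadrant.
sweet potato + broccoli: intersection lies outside the first quadrant.
spinach + banana: the both-tight solution has a negative serving — not a feasible corner.
spinach + broccoli with both targets exact would need a negative amount; discard.
banana + broccoli with both targets exact would need a negative amount; discard.
The minimum over all feasible corners is $3.71.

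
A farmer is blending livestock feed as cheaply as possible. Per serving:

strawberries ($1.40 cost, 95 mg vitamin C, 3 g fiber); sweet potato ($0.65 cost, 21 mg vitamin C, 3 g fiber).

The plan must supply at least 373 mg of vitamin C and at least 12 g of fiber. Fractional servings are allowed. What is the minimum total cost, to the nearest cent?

Two binding constraints pin down two serving amounts, so the optimal mix uses at most two foods. The candidates are each food alone (scaled to the tighter of vitamin C/fiber) and each pair with both constraints tight.
strawberries only: max(373/95, 12/3) = 4 servings → $5.60.
sweet potato only: max(373/21, 12/3) = 17.76 servings → $11.55.
strawberries + sweet potato with both tight: 3.905 servings and 0.09459 servings → $5.53.
The minimum over all feasible corners is $5.53.

$5.53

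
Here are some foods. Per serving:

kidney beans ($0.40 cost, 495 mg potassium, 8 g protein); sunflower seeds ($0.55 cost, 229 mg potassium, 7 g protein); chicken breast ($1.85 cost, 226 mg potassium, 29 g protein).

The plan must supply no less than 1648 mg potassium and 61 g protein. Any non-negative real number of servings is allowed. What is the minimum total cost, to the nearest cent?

$3.05

For a min-cost LP with two ≥-constraints, a basic feasible solution has at most two positive variables.
kidney beans only: max(1648/495, 61/8) = 7.625 servings → $3.05.
sunflower seeds only: max(1648/229, 61/7) = 8.714 servings → $4.79.
chicken breast only: max(1648/226, 61/29) = 7.292 servings → $13.49.
kidney beans + sunflower seeds: the both-tight solution has a negative serving — not a feasible corner.
kidney beans + chicken breast with both tight: 2.71 servings and 1.356 servings → $3.59.
sunflower seeds + chicken breast with both tight: 6.722 servings and 0.4809 servings → $4.59.
So the least-cost plan costs $3.05.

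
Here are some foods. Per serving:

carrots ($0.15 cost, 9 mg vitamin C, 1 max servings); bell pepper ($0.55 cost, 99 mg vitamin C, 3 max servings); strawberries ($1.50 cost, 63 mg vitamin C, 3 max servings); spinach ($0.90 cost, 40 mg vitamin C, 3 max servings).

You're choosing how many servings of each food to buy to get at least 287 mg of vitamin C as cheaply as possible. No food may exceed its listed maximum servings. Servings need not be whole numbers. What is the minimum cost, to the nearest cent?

Cost per mg of vitamin C: bell pepper $0.0056, carrots $0.0167, spinach $0.0225, strawberries $0.0238.
Take 2.899 servings of bell pepper: +287.0 mg vitamin C for $1.59 (total $1.59, still need 0.0 mg).
Filling from the cheapest source first is optimal under one linear minimum: $1.59.

$1.59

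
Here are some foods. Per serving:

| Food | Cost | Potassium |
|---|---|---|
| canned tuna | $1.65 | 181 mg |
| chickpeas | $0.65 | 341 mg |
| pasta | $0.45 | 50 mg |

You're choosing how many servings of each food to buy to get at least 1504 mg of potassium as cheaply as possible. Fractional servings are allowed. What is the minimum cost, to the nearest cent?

Cost per mg of potassium: chickpeas $0.0019, pasta $0.0090, canned tuna $0.0091.
With no serving limits, use only chickpeas: 1504 mg / 341 mg = 4.411 servings × $0.65 = $2.87.

$2.87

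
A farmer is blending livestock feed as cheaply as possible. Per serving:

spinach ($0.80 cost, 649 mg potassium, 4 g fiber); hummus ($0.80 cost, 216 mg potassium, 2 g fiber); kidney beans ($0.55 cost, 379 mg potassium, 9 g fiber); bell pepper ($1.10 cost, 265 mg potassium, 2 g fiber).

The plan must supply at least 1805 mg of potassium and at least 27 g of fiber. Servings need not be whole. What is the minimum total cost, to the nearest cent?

Minimising a linear cost over {potassium ≥ 1805, fiber ≥ 27, servings ≥ 0} — the optimum is at a vertex, using one or two foods.
spinach only: max(1805/649, 27/4) = 6.75 servings → $5.40.
hummus only: max(1805/216, 27/2) = 13.5 servings → $10.80.
kidney beans only: max(1805/379, 27/9) = 4.763 servings → $2.62.
bell pepper only: max(1805/265, 27/2) = 13.5 servings → $14.85.
spinach + hummus: the both-tight solution has a negative serving — not a feasible corner.
spinach + kidney beans with both tight: 1.39 servings and 2.382 servings → $2.42.
spinach + bell pepper with both targets exact would need a negative amount; discard.
hummus + kidney beans with both tight: 5.069 servings and 1.874 servings → $5.09.
hummus + bell pepper with both targets exact would need a negative amount; discard.
kidney beans + bell pepper with both tight: 2.179 servings and 3.695 servings → $5.26.
The minimum over all feasible corners is $2.42.

$2.42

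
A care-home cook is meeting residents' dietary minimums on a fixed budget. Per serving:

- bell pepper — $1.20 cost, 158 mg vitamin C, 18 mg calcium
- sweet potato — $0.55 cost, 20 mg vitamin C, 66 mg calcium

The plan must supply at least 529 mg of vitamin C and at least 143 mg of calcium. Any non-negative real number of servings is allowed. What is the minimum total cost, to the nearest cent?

$4.53

Two binding constraints pin down two serving amounts, so the optimal mix uses at most two foods. The candidates are each food alone (scaled to the tighter of vitamin C/calcium) and each pair with both constraints tight.
bell pepper only: max(529/158, 143/18) = 7.944 servings → $9.53.
sweet potato only: max(529/20, 143/66) = 26.45 servings → $14.55.
bell pepper + sweet potato with both tight: 3.184 servings and 1.298 servings → $4.53.
Cheapest feasible corner: $4.53.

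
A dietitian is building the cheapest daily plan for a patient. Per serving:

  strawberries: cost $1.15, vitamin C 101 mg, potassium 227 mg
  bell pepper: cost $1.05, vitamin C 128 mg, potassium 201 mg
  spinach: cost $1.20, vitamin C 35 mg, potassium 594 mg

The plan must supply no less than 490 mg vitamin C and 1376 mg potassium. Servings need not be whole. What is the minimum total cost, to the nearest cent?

strawberries only: max(490/101, 1376/227) = 6.062 servings → $6.97.
bell pepper only: max(490/128, 1376/201) = 6.846 servings → $7.19.
spinach only: max(490/35, 1376/594) = 14 servings → $16.80.
strawberries + bell pepper: intersection lies outside the first quadrant.
strawberries + spinach with both tight: 4.667 servings and 0.5331 servings → $6.01.
bell pepper + spinach with both tight: 3.52 servings and 1.125 servings → $5.05.
The minimum over all feasible corners is $5.05.

$5.05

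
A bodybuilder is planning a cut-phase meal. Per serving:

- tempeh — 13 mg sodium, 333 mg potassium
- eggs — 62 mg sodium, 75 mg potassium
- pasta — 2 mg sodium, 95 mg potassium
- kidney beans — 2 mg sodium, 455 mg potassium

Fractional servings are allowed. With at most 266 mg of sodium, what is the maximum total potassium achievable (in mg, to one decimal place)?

Potassium per mg sodium: kidney beans 227.5, pasta 47.5, tempeh 25.62, eggs 1.21.
With no serving limits, spend the whole sodium allowance on kidney beans: 266 mg / 2 mg × 455 mg = 60515.0 mg.

60515.0 mg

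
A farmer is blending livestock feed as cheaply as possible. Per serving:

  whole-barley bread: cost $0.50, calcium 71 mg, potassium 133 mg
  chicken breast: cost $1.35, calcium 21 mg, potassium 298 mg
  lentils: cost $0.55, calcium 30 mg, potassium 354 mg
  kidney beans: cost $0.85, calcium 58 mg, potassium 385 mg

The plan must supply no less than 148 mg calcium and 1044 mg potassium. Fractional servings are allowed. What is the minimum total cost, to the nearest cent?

A basic optimal solution has at most two foods positive. Try each food alone and each pair with both targets met exactly.
whole-barley bread only: max(148/71, 1044/133) = 7.85 servings → $3.92.
chicken breast only: max(148/21, 1044/298) = 7.048 servings → $9.51.
lentils only: max(148/30, 1044/354) = 4.933 servings → $2.71.
kidney beans only: max(148/58, 1044/385) = 2.712 servings → $2.30.
whole-barley bread + chicken breast with both tight: 1.208 servings and 2.964 servings → $4.61.
whole-barley bread + lentils with both tight: 0.9966 servings and 2.575 servings → $1.91.
whole-barley bread + kidney beans with both targets exact would need a negative amount; discard.
chicken breast + lentils: the both-tight solution has a negative serving — not a feasible corner.
chicken breast + kidney beans with both tight: 0.3883 servings and 2.411 servings → $2.57.
lentils + kidney beans with both tight: 0.3977 servings and 2.346 servings → $2.21.
Cheapest feasible corner: $1.91.

$1.91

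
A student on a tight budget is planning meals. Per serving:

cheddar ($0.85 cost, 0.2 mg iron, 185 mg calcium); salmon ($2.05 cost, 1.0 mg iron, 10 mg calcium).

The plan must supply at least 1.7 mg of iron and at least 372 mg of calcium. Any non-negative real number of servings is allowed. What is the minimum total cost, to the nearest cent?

$4.34

cheddar only: max(1.7/0.2, 372/185) = 8.5 servings → $7.22.
salmon only: max(1.7/1.0, 372/10) = 37.2 servings → $76.26.
cheddar + salmon with both tight: 1.94 servings and 1.312 servings → $4.34.
The minimum over all feasible corners is $4.34.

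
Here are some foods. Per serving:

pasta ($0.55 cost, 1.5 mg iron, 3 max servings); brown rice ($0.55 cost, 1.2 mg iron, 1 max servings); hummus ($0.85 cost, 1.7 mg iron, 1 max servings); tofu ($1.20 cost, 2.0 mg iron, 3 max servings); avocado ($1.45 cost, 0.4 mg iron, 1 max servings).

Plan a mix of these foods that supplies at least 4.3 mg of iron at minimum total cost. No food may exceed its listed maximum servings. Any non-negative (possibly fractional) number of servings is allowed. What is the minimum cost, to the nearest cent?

$1.58

Cost per mg of iron: pasta $0.3667, brown rice $0.4583, hummus $0.5000, tofu $0.6000, avocado $3.6250.
Take 2.867 servings of pasta: +4.3 mg iron for $1.58 (total $1.58, still need 0.0 mg).
Greedy by cheapest-per-mg is optimal for a single linear constraint, so the minimum cost is $1.58.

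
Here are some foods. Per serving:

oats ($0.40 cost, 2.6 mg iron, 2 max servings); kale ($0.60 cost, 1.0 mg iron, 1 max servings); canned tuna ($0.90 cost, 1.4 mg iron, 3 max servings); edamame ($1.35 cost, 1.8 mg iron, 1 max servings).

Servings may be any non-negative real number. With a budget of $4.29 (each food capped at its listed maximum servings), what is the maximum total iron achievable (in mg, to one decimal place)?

Iron per dollar: oats 6.5, kale 1.667, canned tuna 1.556, edamame 1.333.
Take 2 servings of oats: spends $0.80, +5.2 mg iron (running total 5.2 mg).
Take 1 serving of kale: spends $0.60, +1.0 mg iron (running total 6.2 mg).
Take 3 servings of canned tuna: spends $2.70, +4.2 mg iron (running total 10.4 mg).
Take 0.1407 servings of edamame: spends $0.19, +0.3 mg iron (running total 10.7 mg).
Filling greedily by iron-per-dollar is optimal for one linear limit, giving 10.7 mg.

10.7 mg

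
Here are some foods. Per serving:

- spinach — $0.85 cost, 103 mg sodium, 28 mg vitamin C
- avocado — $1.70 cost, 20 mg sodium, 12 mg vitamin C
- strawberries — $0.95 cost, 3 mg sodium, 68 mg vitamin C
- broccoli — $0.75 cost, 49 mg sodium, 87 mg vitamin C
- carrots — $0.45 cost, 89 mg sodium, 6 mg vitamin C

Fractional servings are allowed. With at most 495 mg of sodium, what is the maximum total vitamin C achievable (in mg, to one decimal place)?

11220.0 mg

Vitamin C per mg sodium: strawberries 22.67, broccoli 1.776, avocado 0.6, spinach 0.2718, carrots 0.06742.
With no serving limits, spend the whole sodium allowance on strawberries: 495 mg / 3 mg × 68 mg = 11220.0 mg.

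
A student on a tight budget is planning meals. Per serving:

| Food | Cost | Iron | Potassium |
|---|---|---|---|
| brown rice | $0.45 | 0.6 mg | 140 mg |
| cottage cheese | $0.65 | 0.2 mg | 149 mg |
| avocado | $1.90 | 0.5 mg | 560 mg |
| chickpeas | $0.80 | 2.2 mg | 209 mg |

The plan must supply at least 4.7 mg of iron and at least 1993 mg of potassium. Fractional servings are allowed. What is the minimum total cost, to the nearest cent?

$6.41

Two binding constraints pin down two serving amounts, so the optimal mix uses at most two foods. The candidates are each food alone (scaled to the tighter of iron/potassium) and each pair with both constraints tight.
brown rice only: max(4.7/0.6, 1993/140) = 14.24 servings → $6.41.
cottage cheese only: max(4.7/0.2, 1993/149) = 23.5 servings → $15.28.
avocado only: max(4.7/0.5, 1993/560) = 9.4 servings → $17.86.
chickpeas only: max(4.7/2.2, 1993/209) = 9.536 servings → $7.63.
brown rice + cottage cheese with both tight: 4.914 servings and 8.759 servings → $7.90.
brown rice + avocado with both tight: 6.148 servings and 2.022 servings → $6.61.
brown rice + chickpeas: intersection lies outside the first quadrant.
cottage cheese + avocado: the both-tight solution has a negative serving — not a feasible corner.
cottage cheese + chickpeas with both tight: 11.9 servings and 1.055 servings → $8.58.
avocado + chickpeas with both tight: 3.018 servings and 1.451 servings → $6.89.
Cheapest feasible corner: $6.41.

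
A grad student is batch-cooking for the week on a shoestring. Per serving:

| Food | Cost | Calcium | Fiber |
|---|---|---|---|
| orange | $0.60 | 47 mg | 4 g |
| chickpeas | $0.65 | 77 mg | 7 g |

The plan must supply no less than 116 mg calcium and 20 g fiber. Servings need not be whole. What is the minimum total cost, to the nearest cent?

$1.86

orange only: max(116/47, 20/4) = 5 servings → $3.00.
chickpeas only: max(116/77, 20/7) = 2.857 servings → $1.86.
orange + chickpeas with both targets exact would need a negative amount; discard.
The minimum over all feasible corners is $1.86.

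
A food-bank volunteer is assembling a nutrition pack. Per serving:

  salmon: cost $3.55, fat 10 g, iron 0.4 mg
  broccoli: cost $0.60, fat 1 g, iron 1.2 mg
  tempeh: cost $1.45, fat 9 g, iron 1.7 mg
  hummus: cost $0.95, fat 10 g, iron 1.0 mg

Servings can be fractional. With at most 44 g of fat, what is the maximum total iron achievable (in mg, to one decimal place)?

52.8 mg

Iron per g fat: broccoli 1.2, tempeh 0.1889, hummus 0.1, salmon 0.04.
With no serving limits, spend the whole fat allowance on broccoli: 44 g / 1 g × 1.2 mg = 52.8 mg.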